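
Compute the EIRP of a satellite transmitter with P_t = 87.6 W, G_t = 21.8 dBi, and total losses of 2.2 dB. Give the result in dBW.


Pt = 87.6 W = 19.4250 dBW
EIRP = Pt_dBW + Gt - losses = 19.4250 + 21.8 - 2.2 = 39.0250 dBW

39.0250 dBW


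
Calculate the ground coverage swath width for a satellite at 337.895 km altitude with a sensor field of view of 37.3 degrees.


FOV = 37.3 deg = 0.6510078 rad
swath = 2 * alt * tan(FOV/2) = 2 * 337.895 * tan(0.3255039)
swath = 2 * 337.895 * 0.337509
swath = 228.0852 km

228.0852 km


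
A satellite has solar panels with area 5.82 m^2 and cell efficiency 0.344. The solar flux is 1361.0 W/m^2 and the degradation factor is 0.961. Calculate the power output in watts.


P = area * eta * S * degradation
P = 5.82 * 0.344 * 1361.0 * 0.961
P = 2618.5625 W

2618.5625 W


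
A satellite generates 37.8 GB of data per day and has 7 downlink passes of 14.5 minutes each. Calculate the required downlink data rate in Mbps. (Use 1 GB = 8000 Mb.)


total contact time = 7 * 14.5 * 60 = 6090.0000 s
data = 37.8 GB = 302400.0000 Mb
rate = 302400.0000 / 6090.0000 = 49.6552 Mbps

49.6552 Mbps


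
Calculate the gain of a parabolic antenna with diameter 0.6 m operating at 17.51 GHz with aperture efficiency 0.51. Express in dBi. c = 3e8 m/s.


lambda = c/f = 3e8 / 1.751e+10 = 0.01713307 m
G = eta*(pi*D/lambda)^2 = 0.51*(pi*0.6/0.01713307)^2
G = 6173.0843 (linear)
G = 10*log10(6173.0843) = 37.9050 dBi

37.9050 dBi


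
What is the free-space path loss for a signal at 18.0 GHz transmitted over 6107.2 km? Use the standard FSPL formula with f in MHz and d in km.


f = 18.0 GHz = 18000.0000 MHz
d = 6107.2 km
FSPL = 32.44 + 20*log10(18000.0000) + 20*log10(6107.2)
FSPL = 32.44 + 85.1055 + 75.7168
FSPL = 193.2623 dB

193.2623 dB


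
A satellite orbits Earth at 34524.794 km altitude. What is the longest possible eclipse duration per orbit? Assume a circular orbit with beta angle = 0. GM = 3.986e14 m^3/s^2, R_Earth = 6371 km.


r = 40895.7940 km
T = 1371.7594 min
Eclipse fraction = arcsin(R_E/r)/pi = arcsin(6371.0000/40895.7940)/pi
= arcsin(0.1557862)/pi = 0.04979109
Eclipse duration = 0.04979109 * 1371.7594 = 68.3014 min

68.3014 minutes


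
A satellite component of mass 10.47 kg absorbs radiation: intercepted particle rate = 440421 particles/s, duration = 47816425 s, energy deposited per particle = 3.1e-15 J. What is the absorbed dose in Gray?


Total energy deposited = rate * time * E_per
  = 440421 * 47816425 * 3.1e-15 = 0.06528401 J
Dose = E_total / mass = 0.06528401 / 10.47
Dose = 0.00623534 Gy

0.0062 Gy


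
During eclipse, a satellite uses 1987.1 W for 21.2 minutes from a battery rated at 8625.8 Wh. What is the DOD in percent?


E_used = P * t / 60 = 1987.1 * 21.2 / 60 = 702.1087 Wh
DOD = E_used / E_total * 100 = 702.1087 / 8625.8 * 100
DOD = 8.1396 %

8.1396 %


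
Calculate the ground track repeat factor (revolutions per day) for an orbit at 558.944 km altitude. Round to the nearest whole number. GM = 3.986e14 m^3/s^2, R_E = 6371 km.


r = 6.929944e+06 m
T = 2*pi*sqrt(r^3/mu) = 5741.2414 s = 95.6874 min
revs/day = 1440 / 95.6874 = 15.0490
Rounded: 15 revolutions per day

15 revolutions per day


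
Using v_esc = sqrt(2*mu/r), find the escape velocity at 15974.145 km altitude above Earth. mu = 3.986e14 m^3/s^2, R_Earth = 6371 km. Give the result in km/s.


r = 6371.0 + 15974.145 = 22345.1450 km = 2.2345145e+07 m
v_esc = sqrt(2*mu/r) = sqrt(2*3.986e14 / 2.2345145e+07)
v_esc = 5972.9937 m/s = 5.9730 km/s

5.9730 km/s


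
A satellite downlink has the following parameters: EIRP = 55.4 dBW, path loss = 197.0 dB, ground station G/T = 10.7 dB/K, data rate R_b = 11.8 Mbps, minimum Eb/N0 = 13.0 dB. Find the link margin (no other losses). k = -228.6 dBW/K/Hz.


C/N0 = EIRP - FSPL + G/T - k = 55.4 - 197.0 + 10.7 - (-228.6)
C/N0 = 97.7000 dB-Hz
R_b = 11.8 Mbps = 1.18e+07 bps -> 10*log10(R_b) = 70.7188 dB-Hz
Eb/N0 = C/N0 - 10*log10(R_b) = 97.7000 - 70.7188 = 26.9812 dB
Margin = Eb/N0 - Eb/N0_req = 26.9812 - 13.0 = 13.9812 dB (link closes)

13.9812 dB


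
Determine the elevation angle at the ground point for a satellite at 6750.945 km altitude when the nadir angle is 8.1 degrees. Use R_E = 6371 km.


r = R_E + alt = 13121.9450 km
Law of sines in the satellite / Earth-center / ground-point triangle:
  sin(nadir)/R_E = sin(90 + el)/r  =>  cos(el) = (r/R_E)*sin(nadir)
cos(el) = (13121.9450 / 6371.0000) * sin(8.1 deg) = 0.2902053
el = arccos(0.2902053) = 73.1298 deg
(Earth-central angle = 90 - nadir - el = 8.7702 deg)

73.1298 degrees


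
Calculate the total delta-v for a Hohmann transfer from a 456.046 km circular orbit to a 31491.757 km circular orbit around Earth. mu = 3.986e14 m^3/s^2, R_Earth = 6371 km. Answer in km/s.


r1 = 6827.0460 km = 6.827046e+06 m
r2 = 37862.7570 km = 3.7862757e+07 m
dv1 = sqrt(mu/r1)*(sqrt(2*r2/(r1+r2)) - 1) = 2305.4377 m/s
dv2 = sqrt(mu/r2)*(1 - sqrt(2*r1/(r1+r2))) = 1451.1584 m/s
total dv = |dv1| + |dv2| = 2305.4377 + 1451.1584 = 3756.5960 m/s = 3.7566 km/s

3.7566 km/s


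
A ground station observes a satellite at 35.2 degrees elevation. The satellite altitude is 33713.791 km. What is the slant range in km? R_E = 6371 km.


h = 33713.791 km, el = 35.2 deg
d = -R_E*sin(el) + sqrt((R_E*sin(el))^2 + 2*R_E*h + h^2)
d = -6371.0000*sin(0.6143559) + sqrt((6371.0000*0.5764323)^2 + 2*6371.0000*33713.791 + 33713.791^2)
d = 36072.8352 km

36072.8352 km


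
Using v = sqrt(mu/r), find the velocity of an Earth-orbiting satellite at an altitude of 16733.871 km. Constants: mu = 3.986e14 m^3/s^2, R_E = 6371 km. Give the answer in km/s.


r = R_E + alt = 6371.0 + 16733.871 = 23104.8710 km = 2.3104871e+07 m
v = sqrt(mu/r) = sqrt(3.986e14 / 2.3104871e+07) = 4153.5254 m/s = 4.1535 km/s

4.1535 km/s


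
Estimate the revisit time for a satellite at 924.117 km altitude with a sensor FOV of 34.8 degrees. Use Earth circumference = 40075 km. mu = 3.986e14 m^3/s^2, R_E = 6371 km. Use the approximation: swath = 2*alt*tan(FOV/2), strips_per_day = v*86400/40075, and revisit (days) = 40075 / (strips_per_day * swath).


swath = 2*924.117*tan(0.3036873) = 579.2014 km
v = sqrt(mu/r) = 7391.8393 m/s = 7.3918 km/s
strips/day = v*86400/40075 = 7.3918*86400/40075 = 15.9365
coverage/day = strips * swath = 15.9365 * 579.2014 = 9230.4389 km
revisit = 40075 / 9230.4389 = 4.3416 days

4.3416 days


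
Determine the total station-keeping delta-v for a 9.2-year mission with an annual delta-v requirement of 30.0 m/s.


dV = rate * years = 30.0 * 9.2
dV = 276.0000 m/s

276.0000 m/s


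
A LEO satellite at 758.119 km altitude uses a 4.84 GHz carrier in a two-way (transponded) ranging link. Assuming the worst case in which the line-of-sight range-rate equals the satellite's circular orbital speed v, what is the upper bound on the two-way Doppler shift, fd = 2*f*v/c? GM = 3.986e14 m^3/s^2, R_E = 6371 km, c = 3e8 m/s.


r = 7.129119e+06 m
v = sqrt(mu/r) = 7477.4017 m/s (worst-case radial velocity)
f = 4.84 GHz = 4.84e+09 Hz
fd = 2*f*v/c = 2*4.84e+09*7477.4017/3.0e+08
fd = 241270.8297 Hz

241270.8297 Hz


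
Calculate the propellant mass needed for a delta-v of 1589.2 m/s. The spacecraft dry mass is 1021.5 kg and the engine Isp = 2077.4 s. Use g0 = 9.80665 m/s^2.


ve = Isp * g0 = 2077.4 * 9.80665 = 20372.334710 m/s
mass ratio = exp(dv/ve) = exp(1589.2/20372.334710) = 1.08113104
m_prop = m_dry * (mr - 1) = 1021.5 * (1.08113104 - 1)
m_prop = 82.8754 kg

82.8754 kg


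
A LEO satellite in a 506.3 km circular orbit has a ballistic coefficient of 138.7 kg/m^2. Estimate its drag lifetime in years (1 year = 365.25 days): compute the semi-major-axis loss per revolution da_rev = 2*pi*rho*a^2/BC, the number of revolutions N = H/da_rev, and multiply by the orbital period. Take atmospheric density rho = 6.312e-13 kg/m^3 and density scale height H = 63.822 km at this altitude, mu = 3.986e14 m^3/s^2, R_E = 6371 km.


a = R_E + alt = 6877.3000 km = 6.8773e+06 m
da_rev = 2*pi*rho*a^2/BC = 2*pi*6.312e-13*(6.8773e+06)^2/138.7 = 1.352404 m per revolution
N = H/da_rev = 63822.0000 m / 1.352404 m = 47191.5317 revolutions
P = 2*pi*sqrt(a^3/mu) = 5675.9450 s
lifetime = N*P = 47191.5317 * 5675.9450 = 2.6785654e+08 s = 3100.1914 days
years = 3100.1914 / 365.25 = 8.4879 years

8.4879 years


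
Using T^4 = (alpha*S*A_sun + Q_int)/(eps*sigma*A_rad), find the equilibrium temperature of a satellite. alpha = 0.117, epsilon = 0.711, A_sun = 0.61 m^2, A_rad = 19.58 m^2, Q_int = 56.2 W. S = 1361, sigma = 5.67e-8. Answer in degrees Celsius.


Numerator = alpha*S*A_sun + Q_int = 0.117*1361*0.61 + 56.2 = 153.3346 W
Denominator = eps*sigma*A_rad = 0.711*5.67e-8*19.58 = 7.8934225e-07 W/K^4
T^4 = 1.9425613e+08 K^4
T = 118.0575 K = -155.0925 C

-155.0925 degrees Celsius


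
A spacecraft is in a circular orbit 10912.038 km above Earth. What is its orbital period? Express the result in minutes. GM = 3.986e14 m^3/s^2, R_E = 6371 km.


r = 17283.0380 km = 1.7283038e+07 m
T = 2*pi*sqrt(r^3/mu) = 2*pi*sqrt(5.1625023e+21 / 3.986e14)
T = 22612.1235 s = 376.8687 min

376.8687 minutes


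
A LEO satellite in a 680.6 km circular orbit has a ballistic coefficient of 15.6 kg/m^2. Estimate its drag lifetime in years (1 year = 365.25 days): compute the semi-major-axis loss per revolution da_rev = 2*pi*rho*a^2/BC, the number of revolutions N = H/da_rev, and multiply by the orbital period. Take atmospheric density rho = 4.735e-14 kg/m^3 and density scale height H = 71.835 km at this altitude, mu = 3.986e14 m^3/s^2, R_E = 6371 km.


a = R_E + alt = 7051.6000 km = 7.0516e+06 m
da_rev = 2*pi*rho*a^2/BC = 2*pi*4.735e-14*(7.0516e+06)^2/15.6 = 0.948310571 m per revolution
N = H/da_rev = 71835.0000 m / 0.948310571 m = 75750.5001 revolutions
P = 2*pi*sqrt(a^3/mu) = 5893.0853 s
lifetime = N*P = 75750.5001 * 5893.0853 = 4.4640416e+08 s = 5166.7148 days
years = 5166.7148 / 365.25 = 14.1457 years

14.1457 years


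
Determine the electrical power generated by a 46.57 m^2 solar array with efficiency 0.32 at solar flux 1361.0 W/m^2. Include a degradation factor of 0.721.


P = area * eta * S * degradation
P = 46.57 * 0.32 * 1361.0 * 0.721
P = 14623.4420 W

14623.4420 W


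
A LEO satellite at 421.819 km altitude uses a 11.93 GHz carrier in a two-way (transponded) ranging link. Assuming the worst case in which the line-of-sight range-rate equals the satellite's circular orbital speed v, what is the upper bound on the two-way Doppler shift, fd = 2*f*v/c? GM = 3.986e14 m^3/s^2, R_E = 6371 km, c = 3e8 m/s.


r = 6.792819e+06 m
v = sqrt(mu/r) = 7660.2620 m/s (worst-case radial velocity)
f = 11.93 GHz = 1.193e+10 Hz
fd = 2*f*v/c = 2*1.193e+10*7660.2620/3.0e+08
fd = 609246.1739 Hz

609246.1739 Hz


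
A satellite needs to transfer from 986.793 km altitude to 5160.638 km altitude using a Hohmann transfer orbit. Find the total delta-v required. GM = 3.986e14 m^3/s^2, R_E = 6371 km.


r1 = 7357.7930 km = 7.357793e+06 m
r2 = 11531.6380 km = 1.1531638e+07 m
dv1 = sqrt(mu/r1)*(sqrt(2*r2/(r1+r2)) - 1) = 772.6203 m/s
dv2 = sqrt(mu/r2)*(1 - sqrt(2*r1/(r1+r2))) = 690.0416 m/s
total dv = |dv1| + |dv2| = 772.6203 + 690.0416 = 1462.6619 m/s = 1.4627 km/s

1.4627 km/s


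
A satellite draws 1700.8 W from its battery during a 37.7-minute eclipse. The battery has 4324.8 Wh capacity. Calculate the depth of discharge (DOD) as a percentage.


E_used = P * t / 60 = 1700.8 * 37.7 / 60 = 1068.6693 Wh
DOD = E_used / E_total * 100 = 1068.6693 / 4324.8 * 100
DOD = 24.7103 %

24.7103 %


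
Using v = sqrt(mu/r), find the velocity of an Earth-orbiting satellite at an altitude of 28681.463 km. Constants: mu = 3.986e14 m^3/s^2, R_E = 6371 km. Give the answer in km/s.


r = R_E + alt = 6371.0 + 28681.463 = 35052.4630 km = 3.5052463e+07 m
v = sqrt(mu/r) = sqrt(3.986e14 / 3.5052463e+07) = 3372.1694 m/s = 3.3722 km/s

3.3722 km/s


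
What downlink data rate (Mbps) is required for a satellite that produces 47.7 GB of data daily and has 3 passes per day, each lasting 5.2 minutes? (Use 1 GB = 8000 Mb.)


total contact time = 3 * 5.2 * 60 = 936.0000 s
data = 47.7 GB = 381600.0000 Mb
rate = 381600.0000 / 936.0000 = 407.6923 Mbps

407.6923 Mbps


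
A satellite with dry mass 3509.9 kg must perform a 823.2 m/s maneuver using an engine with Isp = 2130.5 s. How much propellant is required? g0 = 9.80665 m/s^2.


ve = Isp * g0 = 2130.5 * 9.80665 = 20893.067825 m/s
mass ratio = exp(dv/ve) = exp(823.2/20893.067825) = 1.04018713
m_prop = m_dry * (mr - 1) = 3509.9 * (1.04018713 - 1)
m_prop = 141.0528 kg

141.0528 kg


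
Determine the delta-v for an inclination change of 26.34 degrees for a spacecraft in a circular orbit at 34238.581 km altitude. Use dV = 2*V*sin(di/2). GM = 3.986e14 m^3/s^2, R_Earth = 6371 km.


r = 40609.5810 km = 4.0609581e+07 m
V = sqrt(mu/r) = 3132.9567 m/s
di = 26.34 deg = 0.4597197 rad
dV = 2*V*sin(di/2) = 2*3132.9567*sin(0.2298599)
dV = 1427.6324 m/s = 1.4276 km/s

1.4276 km/s


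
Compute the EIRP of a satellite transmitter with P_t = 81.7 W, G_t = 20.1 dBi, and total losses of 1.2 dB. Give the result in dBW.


Pt = 81.7 W = 19.1222 dBW
EIRP = Pt_dBW + Gt - losses = 19.1222 + 20.1 - 1.2 = 38.0222 dBW

38.0222 dBW


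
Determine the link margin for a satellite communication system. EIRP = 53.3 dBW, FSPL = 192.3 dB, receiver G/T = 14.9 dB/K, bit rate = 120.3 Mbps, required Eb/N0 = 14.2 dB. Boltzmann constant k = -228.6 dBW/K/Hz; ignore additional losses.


C/N0 = EIRP - FSPL + G/T - k = 53.3 - 192.3 + 14.9 - (-228.6)
C/N0 = 104.5000 dB-Hz
R_b = 120.3 Mbps = 1.203e+08 bps -> 10*log10(R_b) = 80.8027 dB-Hz
Eb/N0 = C/N0 - 10*log10(R_b) = 104.5000 - 80.8027 = 23.6973 dB
Margin = Eb/N0 - Eb/N0_req = 23.6973 - 14.2 = 9.4973 dB (link closes)

9.4973 dB


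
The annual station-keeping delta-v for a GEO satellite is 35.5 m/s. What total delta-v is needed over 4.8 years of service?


dV = rate * years = 35.5 * 4.8
dV = 170.4000 m/s

170.4000 m/s


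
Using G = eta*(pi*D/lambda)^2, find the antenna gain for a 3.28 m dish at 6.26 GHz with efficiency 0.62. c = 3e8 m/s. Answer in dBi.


lambda = c/f = 3e8 / 6.26e+09 = 0.04792332 m
G = eta*(pi*D/lambda)^2 = 0.62*(pi*3.28/0.04792332)^2
G = 28664.5600 (linear)
G = 10*log10(28664.5600) = 44.5735 dBi

44.5735 dBi


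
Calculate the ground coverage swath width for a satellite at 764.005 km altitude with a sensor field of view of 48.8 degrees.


FOV = 48.8 deg = 0.8517207 rad
swath = 2 * alt * tan(FOV/2) = 2 * 764.005 * tan(0.4258603)
swath = 2 * 764.005 * 0.4536201
swath = 693.1361 km

693.1361 km


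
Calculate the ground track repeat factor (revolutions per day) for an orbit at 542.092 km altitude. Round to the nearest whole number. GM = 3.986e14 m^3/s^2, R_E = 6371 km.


r = 6.913092e+06 m
T = 2*pi*sqrt(r^3/mu) = 5720.3121 s = 95.3385 min
revs/day = 1440 / 95.3385 = 15.1041
Rounded: 15 revolutions per day

15 revolutions per day


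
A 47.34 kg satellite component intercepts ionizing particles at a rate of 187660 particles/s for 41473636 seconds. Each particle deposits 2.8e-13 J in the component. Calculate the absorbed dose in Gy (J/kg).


Total energy deposited = rate * time * E_per
  = 187660 * 41473636 * 2.8e-13 = 2.1792 J
Dose = E_total / mass = 2.1792 / 47.34
Dose = 0.04603346 Gy

0.0460 Gy


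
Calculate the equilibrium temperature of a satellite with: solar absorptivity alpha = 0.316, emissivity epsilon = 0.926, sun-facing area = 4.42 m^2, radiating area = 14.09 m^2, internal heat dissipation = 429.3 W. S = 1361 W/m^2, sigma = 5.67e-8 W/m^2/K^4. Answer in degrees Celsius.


Numerator = alpha*S*A_sun + Q_int = 0.316*1361*4.42 + 429.3 = 2330.2359 W
Denominator = eps*sigma*A_rad = 0.926*5.67e-8*14.09 = 7.3978418e-07 W/K^4
T^4 = 3.1498861e+09 K^4
T = 236.9047 K = -36.2453 C

-36.2453 degrees Celsius


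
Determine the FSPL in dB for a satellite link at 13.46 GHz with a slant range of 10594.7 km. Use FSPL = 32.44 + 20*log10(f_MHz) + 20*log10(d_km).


f = 13.46 GHz = 13460.0000 MHz
d = 10594.7 km
FSPL = 32.44 + 20*log10(13460.0000) + 20*log10(10594.7)
FSPL = 32.44 + 82.5809 + 80.5018
FSPL = 195.5227 dB

195.5227 dB


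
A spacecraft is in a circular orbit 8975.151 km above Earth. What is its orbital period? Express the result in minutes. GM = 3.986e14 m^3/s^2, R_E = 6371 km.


r = 15346.1510 km = 1.5346151e+07 m
T = 2*pi*sqrt(r^3/mu) = 2*pi*sqrt(3.6140853e+21 / 3.986e14)
T = 18919.5334 s = 315.3256 min

315.3256 minutes


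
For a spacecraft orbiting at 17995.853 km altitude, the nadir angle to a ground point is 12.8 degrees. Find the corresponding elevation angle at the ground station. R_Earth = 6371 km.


r = R_E + alt = 24366.8530 km
Law of sines in the satellite / Earth-center / ground-point triangle:
  sin(nadir)/R_E = sin(90 + el)/r  =>  cos(el) = (r/R_E)*sin(nadir)
cos(el) = (24366.8530 / 6371.0000) * sin(12.8 deg) = 0.8473457
el = arccos(0.8473457) = 32.0759 deg
(Earth-central angle = 90 - nadir - el = 45.1241 deg)

32.0759 degrees


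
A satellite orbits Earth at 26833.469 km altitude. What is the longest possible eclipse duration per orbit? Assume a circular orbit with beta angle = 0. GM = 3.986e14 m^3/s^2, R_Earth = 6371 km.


r = 33204.4690 km
T = 1003.5864 min
Eclipse fraction = arcsin(R_E/r)/pi = arcsin(6371.0000/33204.4690)/pi
= arcsin(0.1918718)/pi = 0.06145577
Eclipse duration = 0.06145577 * 1003.5864 = 61.6762 min

61.6762 minutes


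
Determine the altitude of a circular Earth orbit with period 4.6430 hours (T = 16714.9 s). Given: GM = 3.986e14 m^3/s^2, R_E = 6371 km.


T = 16714.9 s
r = (mu*T^2/(4*pi^2))^(1/3) = (3.986e14 * 16714.9^2 / (4*pi^2))^(1/3)
r = 1.4129551e+07 m = 14129.5514 km
alt = r - R_E = 14129.5514 - 6371 = 7758.5514 km

7758.5514 km


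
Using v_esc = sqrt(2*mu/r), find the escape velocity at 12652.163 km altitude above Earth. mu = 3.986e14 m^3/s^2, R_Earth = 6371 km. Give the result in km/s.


r = 6371.0 + 12652.163 = 19023.1630 km = 1.9023163e+07 m
v_esc = sqrt(2*mu/r) = sqrt(2*3.986e14 / 1.9023163e+07)
v_esc = 6473.5466 m/s = 6.4735 km/s

6.4735 km/s


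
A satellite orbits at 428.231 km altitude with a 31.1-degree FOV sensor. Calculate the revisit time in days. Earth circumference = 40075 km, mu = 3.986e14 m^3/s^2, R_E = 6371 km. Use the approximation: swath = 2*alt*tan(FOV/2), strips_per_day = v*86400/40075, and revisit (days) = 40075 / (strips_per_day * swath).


swath = 2*428.231*tan(0.2713987) = 238.3230 km
v = sqrt(mu/r) = 7656.6492 m/s = 7.6566 km/s
strips/day = v*86400/40075 = 7.6566*86400/40075 = 16.5074
coverage/day = strips * swath = 16.5074 * 238.3230 = 3934.0959 km
revisit = 40075 / 3934.0959 = 10.1866 days

10.1866 days


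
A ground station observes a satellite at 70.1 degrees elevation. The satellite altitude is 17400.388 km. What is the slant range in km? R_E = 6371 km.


h = 17400.388 km, el = 70.1 deg
d = -R_E*sin(el) + sqrt((R_E*sin(el))^2 + 2*R_E*h + h^2)
d = -6371.0000*sin(1.2235) + sqrt((6371.0000*0.9402881)^2 + 2*6371.0000*17400.388 + 17400.388^2)
d = 17681.6917 km

17681.6917 km


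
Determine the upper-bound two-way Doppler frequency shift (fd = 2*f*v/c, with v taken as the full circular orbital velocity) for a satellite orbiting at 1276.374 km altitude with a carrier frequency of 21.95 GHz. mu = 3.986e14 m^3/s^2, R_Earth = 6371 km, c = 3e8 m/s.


r = 7.647374e+06 m
v = sqrt(mu/r) = 7219.5891 m/s (worst-case radial velocity)
f = 21.95 GHz = 2.195e+10 Hz
fd = 2*f*v/c = 2*2.195e+10*7219.5891/3.0e+08
fd = 1.0564665e+06 Hz

1.0565e+06 Hz


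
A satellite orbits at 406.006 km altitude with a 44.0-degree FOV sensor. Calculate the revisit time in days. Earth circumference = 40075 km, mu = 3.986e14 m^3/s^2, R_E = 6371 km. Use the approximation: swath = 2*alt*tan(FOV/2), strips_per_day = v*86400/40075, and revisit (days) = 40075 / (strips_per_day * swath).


swath = 2*406.006*tan(0.3839724) = 328.0741 km
v = sqrt(mu/r) = 7669.1938 m/s = 7.6692 km/s
strips/day = v*86400/40075 = 7.6692*86400/40075 = 16.5345
coverage/day = strips * swath = 16.5345 * 328.0741 = 5424.5277 km
revisit = 40075 / 5424.5277 = 7.3877 days

7.3877 days


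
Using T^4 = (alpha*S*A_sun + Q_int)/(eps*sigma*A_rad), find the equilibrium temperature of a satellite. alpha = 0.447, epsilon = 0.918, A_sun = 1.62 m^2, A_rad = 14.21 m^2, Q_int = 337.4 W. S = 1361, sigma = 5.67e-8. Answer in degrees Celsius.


Numerator = alpha*S*A_sun + Q_int = 0.447*1361*1.62 + 337.4 = 1322.9545 W
Denominator = eps*sigma*A_rad = 0.918*5.67e-8*14.21 = 7.3963903e-07 W/K^4
T^4 = 1.7886489e+09 K^4
T = 205.6512 K = -67.4988 C

-67.4988 degrees Celsius


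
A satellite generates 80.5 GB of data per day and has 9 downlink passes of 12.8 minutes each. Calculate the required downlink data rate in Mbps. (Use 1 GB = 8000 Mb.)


total contact time = 9 * 12.8 * 60 = 6912.0000 s
data = 80.5 GB = 644000.0000 Mb
rate = 644000.0000 / 6912.0000 = 93.1713 Mbps

93.1713 Mbps


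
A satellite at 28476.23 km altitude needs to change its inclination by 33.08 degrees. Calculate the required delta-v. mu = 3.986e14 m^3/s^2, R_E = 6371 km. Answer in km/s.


r = 34847.2300 km = 3.484723e+07 m
V = sqrt(mu/r) = 3382.0850 m/s
di = 33.08 deg = 0.5773549 rad
dV = 2*V*sin(di/2) = 2*3382.0850*sin(0.2886775)
dV = 1925.6554 m/s = 1.9257 km/s

1.9257 km/s


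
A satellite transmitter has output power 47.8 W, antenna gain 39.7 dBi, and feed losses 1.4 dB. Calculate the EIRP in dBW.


Pt = 47.8 W = 16.7943 dBW
EIRP = Pt_dBW + Gt - losses = 16.7943 + 39.7 - 1.4 = 55.0943 dBW

55.0943 dBW


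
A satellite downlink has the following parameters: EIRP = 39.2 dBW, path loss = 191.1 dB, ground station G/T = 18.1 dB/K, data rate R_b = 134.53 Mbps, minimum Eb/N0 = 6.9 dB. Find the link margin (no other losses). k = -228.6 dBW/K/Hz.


C/N0 = EIRP - FSPL + G/T - k = 39.2 - 191.1 + 18.1 - (-228.6)
C/N0 = 94.8000 dB-Hz
R_b = 134.53 Mbps = 1.3453e+08 bps -> 10*log10(R_b) = 81.2882 dB-Hz
Eb/N0 = C/N0 - 10*log10(R_b) = 94.8000 - 81.2882 = 13.5118 dB
Margin = Eb/N0 - Eb/N0_req = 13.5118 - 6.9 = 6.6118 dB (link closes)

6.6118 dB


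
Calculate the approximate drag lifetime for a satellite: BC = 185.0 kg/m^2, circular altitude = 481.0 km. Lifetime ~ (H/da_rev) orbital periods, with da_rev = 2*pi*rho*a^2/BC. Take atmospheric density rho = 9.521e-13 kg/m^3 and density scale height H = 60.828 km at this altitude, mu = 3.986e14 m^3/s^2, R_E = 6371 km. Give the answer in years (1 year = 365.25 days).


a = R_E + alt = 6852.0000 km = 6.852e+06 m
da_rev = 2*pi*rho*a^2/BC = 2*pi*9.521e-13*(6.852e+06)^2/185.0 = 1.518188 m per revolution
N = H/da_rev = 60828.0000 m / 1.518188 m = 40066.1971 revolutions
P = 2*pi*sqrt(a^3/mu) = 5644.6530 s
lifetime = N*P = 40066.1971 * 5644.6530 = 2.2615978e+08 s = 2617.5901 days
years = 2617.5901 / 365.25 = 7.1666 years

7.1666 years


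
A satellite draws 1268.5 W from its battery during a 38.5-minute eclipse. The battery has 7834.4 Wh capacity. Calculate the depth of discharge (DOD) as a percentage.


E_used = P * t / 60 = 1268.5 * 38.5 / 60 = 813.9542 Wh
DOD = E_used / E_total * 100 = 813.9542 / 7834.4 * 100
DOD = 10.3895 %

10.3895 %


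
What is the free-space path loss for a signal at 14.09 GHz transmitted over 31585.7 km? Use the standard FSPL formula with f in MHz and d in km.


f = 14.09 GHz = 14090.0000 MHz
d = 31585.7 km
FSPL = 32.44 + 20*log10(14090.0000) + 20*log10(31585.7)
FSPL = 32.44 + 82.9782 + 89.9898
FSPL = 205.4080 dB

205.4080 dB


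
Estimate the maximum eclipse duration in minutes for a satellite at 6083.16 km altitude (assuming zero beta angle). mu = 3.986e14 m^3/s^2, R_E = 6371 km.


r = 12454.1600 km
T = 230.5322 min
Eclipse fraction = arcsin(R_E/r)/pi = arcsin(6371.0000/12454.1600)/pi
= arcsin(0.511556)/pi = 0.1709307
Eclipse duration = 0.1709307 * 230.5322 = 39.4050 min

39.4050 minutes


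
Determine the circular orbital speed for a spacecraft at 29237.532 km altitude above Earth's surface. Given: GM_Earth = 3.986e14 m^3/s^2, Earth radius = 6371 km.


r = R_E + alt = 6371.0 + 29237.532 = 35608.5320 km = 3.5608532e+07 m
v = sqrt(mu/r) = sqrt(3.986e14 / 3.5608532e+07) = 3345.7356 m/s = 3.3457 km/s

3.3457 km/s


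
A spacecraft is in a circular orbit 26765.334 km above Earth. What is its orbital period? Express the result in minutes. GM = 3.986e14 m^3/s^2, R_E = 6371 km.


r = 33136.3340 km = 3.3136334e+07 m
T = 2*pi*sqrt(r^3/mu) = 2*pi*sqrt(3.6384246e+22 / 3.986e14)
T = 60029.9401 s = 1000.4990 min

1000.4990 minutes


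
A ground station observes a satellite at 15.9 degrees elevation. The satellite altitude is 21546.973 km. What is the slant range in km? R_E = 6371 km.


h = 21546.973 km, el = 15.9 deg
d = -R_E*sin(el) + sqrt((R_E*sin(el))^2 + 2*R_E*h + h^2)
d = -6371.0000*sin(0.2775074) + sqrt((6371.0000*0.2739592)^2 + 2*6371.0000*21546.973 + 21546.973^2)
d = 25491.8960 km

25491.8960 km


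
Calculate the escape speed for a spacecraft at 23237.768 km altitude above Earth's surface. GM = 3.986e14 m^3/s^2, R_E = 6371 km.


r = 6371.0 + 23237.768 = 29608.7680 km = 2.9608768e+07 m
v_esc = sqrt(2*mu/r) = sqrt(2*3.986e14 / 2.9608768e+07)
v_esc = 5188.8782 m/s = 5.1889 km/s

5.1889 km/s


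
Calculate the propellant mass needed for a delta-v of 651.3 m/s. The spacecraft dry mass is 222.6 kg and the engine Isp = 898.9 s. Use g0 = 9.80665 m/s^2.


ve = Isp * g0 = 898.9 * 9.80665 = 8815.197685 m/s
mass ratio = exp(dv/ve) = exp(651.3/8815.197685) = 1.07668165
m_prop = m_dry * (mr - 1) = 222.6 * (1.07668165 - 1)
m_prop = 17.0693 kg

17.0693 kg


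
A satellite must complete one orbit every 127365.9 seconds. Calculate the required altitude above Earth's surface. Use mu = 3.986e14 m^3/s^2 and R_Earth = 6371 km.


T = 127365.9 s
r = (mu*T^2/(4*pi^2))^(1/3) = (3.986e14 * 127365.9^2 / (4*pi^2))^(1/3)
r = 5.4713517e+07 m = 54713.5169 km
alt = r - R_E = 54713.5169 - 6371 = 48342.5169 km

48342.5169 km


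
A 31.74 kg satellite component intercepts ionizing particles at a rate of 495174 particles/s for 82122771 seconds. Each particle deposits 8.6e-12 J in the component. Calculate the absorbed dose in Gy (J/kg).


Total energy deposited = rate * time * E_per
  = 495174 * 82122771 * 8.6e-12 = 349.7195 J
Dose = E_total / mass = 349.7195 / 31.74
Dose = 11.0183 Gy

11.0183 Gy


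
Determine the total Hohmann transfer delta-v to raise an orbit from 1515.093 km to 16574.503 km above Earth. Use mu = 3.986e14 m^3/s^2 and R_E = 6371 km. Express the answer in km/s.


r1 = 7886.0930 km = 7.886093e+06 m
r2 = 22945.5030 km = 2.2945503e+07 m
dv1 = sqrt(mu/r1)*(sqrt(2*r2/(r1+r2)) - 1) = 1564.2040 m/s
dv2 = sqrt(mu/r2)*(1 - sqrt(2*r1/(r1+r2))) = 1186.8847 m/s
total dv = |dv1| + |dv2| = 1564.2040 + 1186.8847 = 2751.0887 m/s = 2.7511 km/s

2.7511 km/s


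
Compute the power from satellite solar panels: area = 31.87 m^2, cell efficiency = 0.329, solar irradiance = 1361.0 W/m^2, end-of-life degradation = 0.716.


P = area * eta * S * degradation
P = 31.87 * 0.329 * 1361.0 * 0.716
P = 10217.6050 W

10217.6050 W


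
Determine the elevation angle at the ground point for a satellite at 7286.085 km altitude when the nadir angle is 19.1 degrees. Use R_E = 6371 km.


r = R_E + alt = 13657.0850 km
Law of sines in the satellite / Earth-center / ground-point triangle:
  sin(nadir)/R_E = sin(90 + el)/r  =>  cos(el) = (r/R_E)*sin(nadir)
cos(el) = (13657.0850 / 6371.0000) * sin(19.1 deg) = 0.701435
el = arccos(0.701435) = 45.4577 deg
(Earth-central angle = 90 - nadir - el = 25.4423 deg)

45.4577 degrees


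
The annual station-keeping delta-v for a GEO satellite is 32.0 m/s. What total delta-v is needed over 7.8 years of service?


dV = rate * years = 32.0 * 7.8
dV = 249.6000 m/s

249.6000 m/s


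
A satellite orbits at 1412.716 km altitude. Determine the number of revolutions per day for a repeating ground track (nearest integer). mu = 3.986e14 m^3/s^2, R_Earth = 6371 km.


r = 7.783716e+06 m
T = 2*pi*sqrt(r^3/mu) = 6834.2631 s = 113.9044 min
revs/day = 1440 / 113.9044 = 12.6422
Rounded: 13 revolutions per day

13 revolutions per day


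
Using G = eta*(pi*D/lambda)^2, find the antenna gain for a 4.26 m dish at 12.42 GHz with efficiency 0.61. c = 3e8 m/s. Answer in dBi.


lambda = c/f = 3e8 / 1.242e+10 = 0.02415459 m
G = eta*(pi*D/lambda)^2 = 0.61*(pi*4.26/0.02415459)^2
G = 187261.9152 (linear)
G = 10*log10(187261.9152) = 52.7245 dBi

52.7245 dBi


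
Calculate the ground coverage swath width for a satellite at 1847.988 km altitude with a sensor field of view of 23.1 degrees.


FOV = 23.1 deg = 0.4031711 rad
swath = 2 * alt * tan(FOV/2) = 2 * 1847.988 * tan(0.2015855)
swath = 2 * 1847.988 * 0.2043612
swath = 755.3143 km

755.3143 km


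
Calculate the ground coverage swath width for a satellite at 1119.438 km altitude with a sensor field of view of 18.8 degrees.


FOV = 18.8 deg = 0.3281219 rad
swath = 2 * alt * tan(FOV/2) = 2 * 1119.438 * tan(0.1640609)
swath = 2 * 1119.438 * 0.1655489
swath = 370.6435 km

370.6435 km


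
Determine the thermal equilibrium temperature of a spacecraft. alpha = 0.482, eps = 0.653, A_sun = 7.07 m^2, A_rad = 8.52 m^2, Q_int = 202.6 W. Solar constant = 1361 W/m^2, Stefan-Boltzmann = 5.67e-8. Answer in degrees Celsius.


Numerator = alpha*S*A_sun + Q_int = 0.482*1361*7.07 + 202.6 = 4840.5341 W
Denominator = eps*sigma*A_rad = 0.653*5.67e-8*8.52 = 3.1545385e-07 W/K^4
T^4 = 1.5344666e+10 K^4
T = 351.9568 K = 78.8068 C

78.8068 degrees Celsius


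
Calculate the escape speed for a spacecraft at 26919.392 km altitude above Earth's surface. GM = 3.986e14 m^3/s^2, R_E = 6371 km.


r = 6371.0 + 26919.392 = 33290.3920 km = 3.3290392e+07 m
v_esc = sqrt(2*mu/r) = sqrt(2*3.986e14 / 3.3290392e+07)
v_esc = 4893.5518 m/s = 4.8936 km/s

4.8936 km/s


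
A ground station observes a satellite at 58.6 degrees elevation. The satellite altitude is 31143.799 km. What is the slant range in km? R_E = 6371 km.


h = 31143.799 km, el = 58.6 deg
d = -R_E*sin(el) + sqrt((R_E*sin(el))^2 + 2*R_E*h + h^2)
d = -6371.0000*sin(1.0228) + sqrt((6371.0000*0.8535508)^2 + 2*6371.0000*31143.799 + 31143.799^2)
d = 31929.6883 km

31929.6883 km


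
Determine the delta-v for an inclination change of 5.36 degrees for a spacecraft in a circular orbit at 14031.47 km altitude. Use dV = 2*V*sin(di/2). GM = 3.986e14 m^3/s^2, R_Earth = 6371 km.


r = 20402.4700 km = 2.040247e+07 m
V = sqrt(mu/r) = 4420.0509 m/s
di = 5.36 deg = 0.09354965 rad
dV = 2*V*sin(di/2) = 2*4420.0509*sin(0.04677482)
dV = 413.3434 m/s = 0.4133434 km/s

0.4133 km/s


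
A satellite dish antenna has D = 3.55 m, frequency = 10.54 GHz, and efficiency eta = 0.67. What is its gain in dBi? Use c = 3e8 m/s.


lambda = c/f = 3e8 / 1.054e+10 = 0.028463 m
G = eta*(pi*D/lambda)^2 = 0.67*(pi*3.55/0.028463)^2
G = 102865.5533 (linear)
G = 10*log10(102865.5533) = 50.1227 dBi

50.1227 dBi


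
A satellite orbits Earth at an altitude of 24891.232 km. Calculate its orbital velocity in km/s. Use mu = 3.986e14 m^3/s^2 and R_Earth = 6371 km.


r = R_E + alt = 6371.0 + 24891.232 = 31262.2320 km = 3.1262232e+07 m
v = sqrt(mu/r) = sqrt(3.986e14 / 3.1262232e+07) = 3570.7435 m/s = 3.5707 km/s

3.5707 km/s


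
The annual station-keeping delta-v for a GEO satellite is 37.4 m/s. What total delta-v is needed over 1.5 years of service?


dV = rate * years = 37.4 * 1.5
dV = 56.1000 m/s

56.1000 m/s


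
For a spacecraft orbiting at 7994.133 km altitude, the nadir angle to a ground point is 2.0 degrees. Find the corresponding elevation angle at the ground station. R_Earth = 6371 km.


r = R_E + alt = 14365.1330 km
Law of sines in the satellite / Earth-center / ground-point triangle:
  sin(nadir)/R_E = sin(90 + el)/r  =>  cos(el) = (r/R_E)*sin(nadir)
cos(el) = (14365.1330 / 6371.0000) * sin(2.0 deg) = 0.0786903
el = arccos(0.0786903) = 85.4867 deg
(Earth-central angle = 90 - nadir - el = 2.5133 deg)

85.4867 degrees


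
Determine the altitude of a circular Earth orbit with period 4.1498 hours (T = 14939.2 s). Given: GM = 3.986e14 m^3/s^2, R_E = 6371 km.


T = 14939.2 s
r = (mu*T^2/(4*pi^2))^(1/3) = (3.986e14 * 14939.2^2 / (4*pi^2))^(1/3)
r = 1.3110243e+07 m = 13110.2432 km
alt = r - R_E = 13110.2432 - 6371 = 6739.2432 km

6739.2432 km


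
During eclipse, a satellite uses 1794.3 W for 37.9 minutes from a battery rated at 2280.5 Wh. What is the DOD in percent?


E_used = P * t / 60 = 1794.3 * 37.9 / 60 = 1133.3995 Wh
DOD = E_used / E_total * 100 = 1133.3995 / 2280.5 * 100
DOD = 49.6996 %

49.6996 %


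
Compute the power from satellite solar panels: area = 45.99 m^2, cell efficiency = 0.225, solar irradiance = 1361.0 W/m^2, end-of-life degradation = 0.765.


P = area * eta * S * degradation
P = 45.99 * 0.225 * 1361.0 * 0.765
P = 10773.7151 W

10773.7151 W


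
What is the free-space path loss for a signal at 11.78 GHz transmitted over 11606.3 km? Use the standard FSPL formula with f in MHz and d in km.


f = 11.78 GHz = 11780.0000 MHz
d = 11606.3 km
FSPL = 32.44 + 20*log10(11780.0000) + 20*log10(11606.3)
FSPL = 32.44 + 81.4229 + 81.2939
FSPL = 195.1568 dB

195.1568 dB


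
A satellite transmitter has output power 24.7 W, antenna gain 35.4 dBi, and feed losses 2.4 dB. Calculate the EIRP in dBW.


Pt = 24.7 W = 13.9270 dBW
EIRP = Pt_dBW + Gt - losses = 13.9270 + 35.4 - 2.4 = 46.9270 dBW

46.9270 dBW


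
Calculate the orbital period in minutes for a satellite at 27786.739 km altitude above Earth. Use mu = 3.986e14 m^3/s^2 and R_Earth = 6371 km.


r = 34157.7390 km = 3.4157739e+07 m
T = 2*pi*sqrt(r^3/mu) = 2*pi*sqrt(3.9853581e+22 / 3.986e14)
T = 62826.7935 s = 1047.1132 min

1047.1132 minutes


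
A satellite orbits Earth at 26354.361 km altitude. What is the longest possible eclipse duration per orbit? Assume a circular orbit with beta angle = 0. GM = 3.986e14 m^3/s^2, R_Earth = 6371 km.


r = 32725.3610 km
T = 981.9438 min
Eclipse fraction = arcsin(R_E/r)/pi = arcsin(6371.0000/32725.3610)/pi
= arcsin(0.1946808)/pi = 0.0623671
Eclipse duration = 0.0623671 * 981.9438 = 61.2410 min

61.2410 minutes


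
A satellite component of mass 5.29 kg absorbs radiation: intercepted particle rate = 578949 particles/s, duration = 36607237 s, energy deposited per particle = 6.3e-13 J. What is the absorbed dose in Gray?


Total energy deposited = rate * time * E_per
  = 578949 * 36607237 * 6.3e-13 = 13.3520 J
Dose = E_total / mass = 13.3520 / 5.29
Dose = 2.5240 Gy

2.5240 Gy


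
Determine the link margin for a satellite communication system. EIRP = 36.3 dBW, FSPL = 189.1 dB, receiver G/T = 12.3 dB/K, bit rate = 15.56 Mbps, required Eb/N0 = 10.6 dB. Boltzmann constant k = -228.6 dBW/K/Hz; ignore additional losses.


C/N0 = EIRP - FSPL + G/T - k = 36.3 - 189.1 + 12.3 - (-228.6)
C/N0 = 88.1000 dB-Hz
R_b = 15.56 Mbps = 1.556e+07 bps -> 10*log10(R_b) = 71.9201 dB-Hz
Eb/N0 = C/N0 - 10*log10(R_b) = 88.1000 - 71.9201 = 16.1799 dB
Margin = Eb/N0 - Eb/N0_req = 16.1799 - 10.6 = 5.5799 dB (link closes)

5.5799 dB


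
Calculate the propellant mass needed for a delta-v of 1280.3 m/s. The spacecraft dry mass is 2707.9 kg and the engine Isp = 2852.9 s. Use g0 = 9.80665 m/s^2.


ve = Isp * g0 = 2852.9 * 9.80665 = 27977.391785 m/s
mass ratio = exp(dv/ve) = exp(1280.3/27977.391785) = 1.04682518
m_prop = m_dry * (mr - 1) = 2707.9 * (1.04682518 - 1)
m_prop = 126.7979 kg

126.7979 kg


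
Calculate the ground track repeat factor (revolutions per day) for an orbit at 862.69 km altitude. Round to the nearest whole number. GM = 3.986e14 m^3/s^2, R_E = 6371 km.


r = 7.23369e+06 m
T = 2*pi*sqrt(r^3/mu) = 6122.8139 s = 102.0469 min
revs/day = 1440 / 102.0469 = 14.1112
Rounded: 14 revolutions per day

14 revolutions per day


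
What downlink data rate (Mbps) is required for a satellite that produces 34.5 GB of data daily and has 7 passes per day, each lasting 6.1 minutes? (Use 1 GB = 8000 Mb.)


total contact time = 7 * 6.1 * 60 = 2562.0000 s
data = 34.5 GB = 276000.0000 Mb
rate = 276000.0000 / 2562.0000 = 107.7283 Mbps

107.7283 Mbps


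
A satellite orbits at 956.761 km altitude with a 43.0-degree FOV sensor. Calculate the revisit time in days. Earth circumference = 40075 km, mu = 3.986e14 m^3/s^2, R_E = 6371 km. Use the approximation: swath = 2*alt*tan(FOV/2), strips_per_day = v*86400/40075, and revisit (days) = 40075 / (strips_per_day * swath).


swath = 2*956.761*tan(0.3752458) = 753.7564 km
v = sqrt(mu/r) = 7375.3562 m/s = 7.3754 km/s
strips/day = v*86400/40075 = 7.3754*86400/40075 = 15.9010
coverage/day = strips * swath = 15.9010 * 753.7564 = 11985.4460 km
revisit = 40075 / 11985.4460 = 3.3436 days

3.3436 days


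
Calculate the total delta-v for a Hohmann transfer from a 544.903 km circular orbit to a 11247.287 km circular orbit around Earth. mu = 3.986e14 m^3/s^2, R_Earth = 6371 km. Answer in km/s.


r1 = 6915.9030 km = 6.915903e+06 m
r2 = 17618.2870 km = 1.7618287e+07 m
dv1 = sqrt(mu/r1)*(sqrt(2*r2/(r1+r2)) - 1) = 1506.4034 m/s
dv2 = sqrt(mu/r2)*(1 - sqrt(2*r1/(r1+r2))) = 1185.0768 m/s
total dv = |dv1| + |dv2| = 1506.4034 + 1185.0768 = 2691.4802 m/s = 2.6915 km/s

2.6915 km/s


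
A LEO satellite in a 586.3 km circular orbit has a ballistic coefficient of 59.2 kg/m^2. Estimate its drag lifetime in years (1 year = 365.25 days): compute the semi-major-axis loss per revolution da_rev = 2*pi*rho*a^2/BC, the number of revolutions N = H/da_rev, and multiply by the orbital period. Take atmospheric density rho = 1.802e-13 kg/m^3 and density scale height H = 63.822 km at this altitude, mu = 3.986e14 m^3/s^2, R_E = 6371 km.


a = R_E + alt = 6957.3000 km = 6.9573e+06 m
da_rev = 2*pi*rho*a^2/BC = 2*pi*1.802e-13*(6.9573e+06)^2/59.2 = 0.925751468 m per revolution
N = H/da_rev = 63822.0000 m / 0.925751468 m = 68940.7494 revolutions
P = 2*pi*sqrt(a^3/mu) = 5775.2703 s
lifetime = N*P = 68940.7494 * 5775.2703 = 3.9815146e+08 s = 4608.2345 days
years = 4608.2345 / 365.25 = 12.6167 years

12.6167 years


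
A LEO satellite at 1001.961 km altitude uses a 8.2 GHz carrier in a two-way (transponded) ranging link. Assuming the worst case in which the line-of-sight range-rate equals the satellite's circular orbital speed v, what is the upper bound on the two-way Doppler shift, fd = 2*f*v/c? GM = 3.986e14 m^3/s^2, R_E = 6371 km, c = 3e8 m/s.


r = 7.372961e+06 m
v = sqrt(mu/r) = 7352.7141 m/s (worst-case radial velocity)
f = 8.2 GHz = 8.2e+09 Hz
fd = 2*f*v/c = 2*8.2e+09*7352.7141/3.0e+08
fd = 401948.3703 Hz

401948.3703 Hz


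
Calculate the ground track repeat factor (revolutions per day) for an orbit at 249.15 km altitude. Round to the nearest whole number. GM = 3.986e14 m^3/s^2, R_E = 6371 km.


r = 6.62015e+06 m
T = 2*pi*sqrt(r^3/mu) = 5360.5946 s = 89.3432 min
revs/day = 1440 / 89.3432 = 16.1176
Rounded: 16 revolutions per day

16 revolutions per day


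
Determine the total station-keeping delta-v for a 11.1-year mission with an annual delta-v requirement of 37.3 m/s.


dV = rate * years = 37.3 * 11.1
dV = 414.0300 m/s

414.0300 m/s


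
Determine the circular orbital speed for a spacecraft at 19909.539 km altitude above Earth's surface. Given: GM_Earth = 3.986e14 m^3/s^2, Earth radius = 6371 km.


r = R_E + alt = 6371.0 + 19909.539 = 26280.5390 km = 2.6280539e+07 m
v = sqrt(mu/r) = sqrt(3.986e14 / 2.6280539e+07) = 3894.4983 m/s = 3.8945 km/s

3.8945 km/s


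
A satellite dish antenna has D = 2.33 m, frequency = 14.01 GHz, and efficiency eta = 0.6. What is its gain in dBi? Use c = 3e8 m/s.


lambda = c/f = 3e8 / 1.401e+10 = 0.02141328 m
G = eta*(pi*D/lambda)^2 = 0.6*(pi*2.33/0.02141328)^2
G = 70112.6850 (linear)
G = 10*log10(70112.6850) = 48.4580 dBi

48.4580 dBi


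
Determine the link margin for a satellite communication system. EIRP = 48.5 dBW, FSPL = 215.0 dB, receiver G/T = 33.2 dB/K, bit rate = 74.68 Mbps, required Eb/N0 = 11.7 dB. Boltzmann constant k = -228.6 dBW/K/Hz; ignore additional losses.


C/N0 = EIRP - FSPL + G/T - k = 48.5 - 215.0 + 33.2 - (-228.6)
C/N0 = 95.3000 dB-Hz
R_b = 74.68 Mbps = 7.468e+07 bps -> 10*log10(R_b) = 78.7320 dB-Hz
Eb/N0 = C/N0 - 10*log10(R_b) = 95.3000 - 78.7320 = 16.5680 dB
Margin = Eb/N0 - Eb/N0_req = 16.5680 - 11.7 = 4.8680 dB (link closes)

4.8680 dB
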